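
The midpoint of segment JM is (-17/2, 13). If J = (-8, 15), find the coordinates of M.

Using the midpoint formula: M = ((x1 + x2)/2, (y1 + y2)/2)
We know M = (-17/2, 13) and J = (-8, 15)
For x: -17/2 = (-8 + x2)/2, so x2 = 2*-17/2 - -8 = -9
For y: 13 = (15 + y2)/2, so y2 = 2*13 - 15 = 11
M = (-9, 11)

(-9, 11)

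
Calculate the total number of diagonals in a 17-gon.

The number of diagonals in an n-gon is n(n - 3)/2.
For n = 17: 17(17 - 3)/2 = 17 × 14 / 2 = 119.

119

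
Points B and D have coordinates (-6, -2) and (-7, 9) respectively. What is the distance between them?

d = sqrt((-7 - -6)^2 + (9 - -2)^2)
d = sqrt(-1^2 + 11^2)
d = sqrt(1 + 121)
d = sqrt(122)

sqrt(122)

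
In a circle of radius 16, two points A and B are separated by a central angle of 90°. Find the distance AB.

Chord length = 2r sin(θ/2)
= 2 × 16 × sin(90°/2)
= 2 × 16 × sin(45°)
= 16*sqrt(2)

16*sqrt(2)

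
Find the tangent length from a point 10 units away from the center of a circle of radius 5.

Let T be the point of tangency. Then CT ⊥ XT (radius ⊥ tangent).
In right triangle CTX: CX² = CT² + XT²
10² = 5² + XT²
XT² = 75, XT = 5*sqrt(3)

5*sqrt(3)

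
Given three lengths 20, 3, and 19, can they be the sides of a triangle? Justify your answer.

For three segments to close into a triangle, no single side can be as long as the other two combined.
The longest side is 20, and 3 + 19 = 22 > 20.
A triangle can be formed.

Yes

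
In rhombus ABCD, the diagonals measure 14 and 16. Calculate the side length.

The diagonals of a rhombus bisect each other at right angles.
Half-diagonals: 14/2 = 7 and 16/2 = 8
side = sqrt(7^2 + 8^2)
side = sqrt(49 + 64)
side = sqrt(113)

sqrt(113)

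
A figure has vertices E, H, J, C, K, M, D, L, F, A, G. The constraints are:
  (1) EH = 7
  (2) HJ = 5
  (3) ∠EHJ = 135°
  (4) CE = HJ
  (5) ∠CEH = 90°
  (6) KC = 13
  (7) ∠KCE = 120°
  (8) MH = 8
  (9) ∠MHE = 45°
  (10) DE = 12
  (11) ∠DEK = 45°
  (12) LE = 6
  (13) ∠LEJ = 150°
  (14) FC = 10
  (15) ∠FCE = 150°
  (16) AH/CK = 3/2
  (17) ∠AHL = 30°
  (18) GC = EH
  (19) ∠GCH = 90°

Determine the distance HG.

From the given relations: CE = HJ = 5; GC = EH = 7.
Step 1: By the law of cosines on triangle CEH: CH² = 5² + 7² − 2·5·7·cos(90°) = 74, so CH = √74.
Step 2: By the law of cosines on triangle HCG: HG² = √74² + 7² − 2·√74·7·cos(90°) = 123, so HG = √123.

Therefore, the length of HG = √123.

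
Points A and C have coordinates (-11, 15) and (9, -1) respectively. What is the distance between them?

d = sqrt((20)^2 + (-16)^2) = sqrt(656) = 4*sqrt(41)

4*sqrt(41)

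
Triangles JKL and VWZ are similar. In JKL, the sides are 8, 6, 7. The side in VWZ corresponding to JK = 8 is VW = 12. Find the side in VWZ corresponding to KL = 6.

Since the triangles are similar, the ratio of corresponding sides is constant.
Scale factor k = VW / JK = 12 / 8 = 3/2
WZ = k * KL = 3/2 * 6 = 9

9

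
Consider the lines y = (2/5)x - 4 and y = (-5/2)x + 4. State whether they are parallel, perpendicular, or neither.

Slope of line 1: m1 = 2/5
Slope of line 2: m2 = -5/2
Two lines are perpendicular when the product of their slopes is -1 (negative reciprocals).
m1 * m2 = (2/5) * (-5/2) = -1, confirming perpendicularity.

Perpendicular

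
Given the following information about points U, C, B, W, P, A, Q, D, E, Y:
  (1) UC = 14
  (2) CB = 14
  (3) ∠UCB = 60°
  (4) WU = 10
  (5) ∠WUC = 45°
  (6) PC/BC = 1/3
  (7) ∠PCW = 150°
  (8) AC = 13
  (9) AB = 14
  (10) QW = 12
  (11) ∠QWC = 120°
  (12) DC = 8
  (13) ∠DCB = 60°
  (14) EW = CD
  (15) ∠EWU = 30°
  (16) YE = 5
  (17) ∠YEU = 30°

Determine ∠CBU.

Step 1: By the law of cosines on triangle BCU: BU² = 14² + 14² − 2·14·14·cos(60°) = 196, so BU = 14.
Step 2: By the inverse law of cosines on triangle CBU: cos(∠CBU) = (14² + 14² − 14²) / (2·14·14) = 196/392 = 0.5, so ∠CBU = 60°.

Therefore, the measure of angle ∠CBU = 60°.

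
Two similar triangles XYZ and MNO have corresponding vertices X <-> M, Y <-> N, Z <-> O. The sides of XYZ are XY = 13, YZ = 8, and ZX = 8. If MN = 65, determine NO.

Similar triangles have proportional sides. Setting up the proportion:
MN / XY = NO / YZ
65 / 13 = NO / 8
NO = 8 * 65 / 13 = 40.

40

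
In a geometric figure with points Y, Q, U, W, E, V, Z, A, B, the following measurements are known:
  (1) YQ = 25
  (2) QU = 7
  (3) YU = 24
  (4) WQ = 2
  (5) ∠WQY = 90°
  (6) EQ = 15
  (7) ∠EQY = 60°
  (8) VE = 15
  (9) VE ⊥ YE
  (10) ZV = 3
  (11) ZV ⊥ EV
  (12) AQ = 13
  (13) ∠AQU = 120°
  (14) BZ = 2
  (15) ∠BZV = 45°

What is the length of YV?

Step 1: By the law of cosines on triangle EQY: EY² = 15² + 25² − 2·15·25·cos(60°) = 475, so EY = 5·√19.
Step 2: By the law of cosines on triangle YEV: YV² = (5·√19)² + 15² − 2·5·√19·15·cos(90°) = 700, so YV = 10·√7.

Therefore, the length of YV = 10·√7.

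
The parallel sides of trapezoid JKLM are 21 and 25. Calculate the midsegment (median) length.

The midsegment (median) of a trapezoid connects the midpoints of the non-parallel sides.
Its length is the average of the two bases: (21 + 25) / 2 = 23.

23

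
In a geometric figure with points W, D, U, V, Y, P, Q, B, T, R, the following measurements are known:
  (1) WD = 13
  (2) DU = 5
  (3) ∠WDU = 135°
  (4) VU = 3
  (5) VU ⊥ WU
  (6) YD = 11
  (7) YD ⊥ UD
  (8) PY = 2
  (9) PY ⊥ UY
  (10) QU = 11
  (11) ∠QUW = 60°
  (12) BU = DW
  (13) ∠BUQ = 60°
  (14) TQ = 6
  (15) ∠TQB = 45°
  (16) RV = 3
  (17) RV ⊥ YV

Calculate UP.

Step 1: By the law of cosines on triangle UDY: UY² = 5² + 11² − 2·5·11·cos(90°) = 146, so UY = √146.
Step 2: By the law of cosines on triangle UYP: UP² = √146² + 2² − 2·√146·2·cos(90°) = 150, so UP = 5·√6.

Therefore, the length of UP = 5·√6.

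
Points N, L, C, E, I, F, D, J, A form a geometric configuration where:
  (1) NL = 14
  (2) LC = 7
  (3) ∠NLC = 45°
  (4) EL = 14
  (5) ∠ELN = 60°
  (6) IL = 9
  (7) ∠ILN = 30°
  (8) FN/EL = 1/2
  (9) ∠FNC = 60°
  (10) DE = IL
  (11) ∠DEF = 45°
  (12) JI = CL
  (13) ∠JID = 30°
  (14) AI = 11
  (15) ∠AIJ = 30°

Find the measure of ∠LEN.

Step 1: By the law of cosines on triangle ELN: EN² = 14² + 14² − 2·14·14·cos(60°) = 196, so EN = 14.
Step 2: By the inverse law of cosines on triangle LEN: cos(∠LEN) = (14² + 14² − 14²) / (2·14·14) = 196/392 = 0.5, so ∠LEN = 60°.

Therefore, the measure of angle ∠LEN = 60°.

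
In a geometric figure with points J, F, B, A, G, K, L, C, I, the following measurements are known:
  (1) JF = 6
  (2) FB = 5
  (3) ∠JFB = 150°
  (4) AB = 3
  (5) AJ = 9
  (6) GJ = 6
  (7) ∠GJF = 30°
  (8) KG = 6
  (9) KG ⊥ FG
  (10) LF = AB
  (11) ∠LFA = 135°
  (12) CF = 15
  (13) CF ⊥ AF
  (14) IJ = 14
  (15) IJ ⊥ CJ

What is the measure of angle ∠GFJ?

Step 1: By the law of cosines on triangle FJG: FG² = 6² + 6² − 2·6·6·cos(30°) = 9.65, so FG ≈ 3.11.
Step 2: By the inverse law of cosines on triangle GFJ: cos(∠GFJ) = (3.11² + 6² − 6²) / (2·3.11·6) = 9.65/37.27 = 0.2588, so ∠GFJ = 75°.

Therefore, the measure of angle ∠GFJ = 75°.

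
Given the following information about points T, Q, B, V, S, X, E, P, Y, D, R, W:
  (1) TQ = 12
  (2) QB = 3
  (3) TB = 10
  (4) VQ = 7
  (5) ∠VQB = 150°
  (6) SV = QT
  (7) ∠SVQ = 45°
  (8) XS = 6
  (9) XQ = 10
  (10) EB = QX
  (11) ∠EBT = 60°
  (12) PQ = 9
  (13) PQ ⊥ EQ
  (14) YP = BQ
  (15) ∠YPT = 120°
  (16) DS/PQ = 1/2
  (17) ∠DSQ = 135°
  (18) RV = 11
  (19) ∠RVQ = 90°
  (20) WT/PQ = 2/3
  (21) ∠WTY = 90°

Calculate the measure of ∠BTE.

From the given relations: EB = QX = 10.
Step 1: By the law of cosines on triangle TBE: TE² = 10² + 10² − 2·10·10·cos(60°) = 100, so TE = 10.
Step 2: By the inverse law of cosines on triangle BTE: cos(∠BTE) = (10² + 10² − 10²) / (2·10·10) = 100/200 = 0.5, so ∠BTE = 60°.

Therefore, the measure of angle ∠BTE = 60°.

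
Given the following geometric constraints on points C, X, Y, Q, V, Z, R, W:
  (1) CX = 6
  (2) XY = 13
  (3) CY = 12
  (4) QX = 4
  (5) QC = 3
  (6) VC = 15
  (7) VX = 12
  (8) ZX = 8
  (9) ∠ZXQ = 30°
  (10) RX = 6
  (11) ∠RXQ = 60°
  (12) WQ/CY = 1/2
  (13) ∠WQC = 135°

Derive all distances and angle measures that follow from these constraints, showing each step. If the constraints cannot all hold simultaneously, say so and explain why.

The constraints are consistent.

From the given relations:
  WQ = 1/2·CY = 1/2·12 = 6

Step 1: From CQ = 3, QW = 6, and ∠CQW = 135°, by the law of cosines:
  CW² = CQ² + QW² - 2·CQ·QW·cos(135°) = 9 + 36 + 25.46 = 70.46
  CW ≈ 8.39

Step 2: From QX = 4, XZ = 8, and ∠QXZ = 30°, by the law of cosines:
  QZ² = QX² + XZ² - 2·QX·XZ·cos(30°) = 16 + 64 - 55.43 = 24.57
  QZ ≈ 4.96

Step 3: From QX = 4, XR = 6, and ∠QXR = 60°, by the law of cosines:
  QR² = QX² + XR² - 2·QX·XR·cos(60°) = 16 + 36 - 24 = 28
  QR = 2·√7

Step 4: From CQ = 3, CX = 6, QX = 4, by the inverse law of cosines:
  cos(∠QCX) = (CQ² + CX² - QX²) / (2·CQ·CX)
  ∠QCX = 36.34°

Step 5: From CV = 15, CX = 6, VX = 12, by the inverse law of cosines:
  cos(∠VCX) = (CV² + CX² - VX²) / (2·CV·CX)
  ∠VCX = 49.46°

Step 6: From CX = 6, CY = 12, XY = 13, by the inverse law of cosines:
  cos(∠XCY) = (CX² + CY² - XY²) / (2·CX·CY)
  ∠XCY = 85.62°

Step 7: From XC = 6, XQ = 4, CQ = 3, by the inverse law of cosines:
  cos(∠CXQ) = (XC² + XQ² - CQ²) / (2·XC·XQ)
  ∠CXQ = 26.38°

Step 8: From XC = 6, XV = 12, CV = 15, by the inverse law of cosines:
  cos(∠CXV) = (XC² + XV² - CV²) / (2·XC·XV)
  ∠CXV = 108.21°

Step 9: From XC = 6, XY = 13, CY = 12, by the inverse law of cosines:
  cos(∠CXY) = (XC² + XY² - CY²) / (2·XC·XY)
  ∠CXY = 66.98°

Step 10: From YC = 12, YX = 13, CX = 6, by the inverse law of cosines:
  cos(∠CYX) = (YC² + YX² - CX²) / (2·YC·YX)
  ∠CYX = 27.4°

Step 11: From QC = 3, QX = 4, CX = 6, by the inverse law of cosines:
  cos(∠CQX) = (QC² + QX² - CX²) / (2·QC·QX)
  ∠CQX = 117.28°

Step 12: From VC = 15, VX = 12, CX = 6, by the inverse law of cosines:
  cos(∠CVX) = (VC² + VX² - CX²) / (2·VC·VX)
  ∠CVX = 22.33°

Step 13: From CQ = 3, CW = 8.39, QW = 6, by the inverse law of cosines:
  cos(∠QCW) = (CQ² + CW² - QW²) / (2·CQ·CW)
  ∠QCW = 30.36°

Step 14: From QR = 2·√7, QX = 4, RX = 6, by the inverse law of cosines:
  cos(∠RQX) = (QR² + QX² - RX²) / (2·QR·QX)
  ∠RQX = 79.11°

Step 15: From QX = 4, QZ = 4.96, XZ = 8, by the inverse law of cosines:
  cos(∠XQZ) = (QX² + QZ² - XZ²) / (2·QX·QZ)
  ∠XQZ = 126.21°

Step 16: From ZQ = 4.96, ZX = 8, QX = 4, by the inverse law of cosines:
  cos(∠QZX) = (ZQ² + ZX² - QX²) / (2·ZQ·ZX)
  ∠QZX = 23.79°

Step 17: From RQ = 2·√7, RX = 6, QX = 4, by the inverse law of cosines:
  cos(∠QRX) = (RQ² + RX² - QX²) / (2·RQ·RX)
  ∠QRX = 40.89°

Step 18: From WC = 8.39, WQ = 6, CQ = 3, by the inverse law of cosines:
  cos(∠CWQ) = (WC² + WQ² - CQ²) / (2·WC·WQ)
  ∠CWQ = 14.64°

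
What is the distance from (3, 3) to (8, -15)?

d = sqrt((5)^2 + (-18)^2) = sqrt(349)

sqrt(349)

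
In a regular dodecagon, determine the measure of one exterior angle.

Each exterior angle of a regular n-gon is 360 / n.
For n = 12: 360 / 12 = 30 degrees.

30 degrees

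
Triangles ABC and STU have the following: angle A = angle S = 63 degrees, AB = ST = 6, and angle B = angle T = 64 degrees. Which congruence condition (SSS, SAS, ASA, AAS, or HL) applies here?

The given information provides:
angle A = angle S = 63 degrees, AB = ST = 6, and angle B = angle T = 64 degrees
This matches the ASA congruence theorem.
Two pairs of corresponding angles and the included side are equal (Angle-Side-Angle).

ASA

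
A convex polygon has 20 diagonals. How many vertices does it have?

Using d = n(n - 3)/2, we solve 20 = n(n - 3)/2.
So n(n - 3) = 40.
Testing n = 8: 8 * 5 = 40 = 40. Correct.
The polygon has 8 sides.

8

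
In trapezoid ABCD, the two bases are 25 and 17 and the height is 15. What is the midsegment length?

The midsegment (median) of a trapezoid connects the midpoints of the non-parallel sides.
Its length is the average of the two bases: (25 + 17) / 2 = 21.

21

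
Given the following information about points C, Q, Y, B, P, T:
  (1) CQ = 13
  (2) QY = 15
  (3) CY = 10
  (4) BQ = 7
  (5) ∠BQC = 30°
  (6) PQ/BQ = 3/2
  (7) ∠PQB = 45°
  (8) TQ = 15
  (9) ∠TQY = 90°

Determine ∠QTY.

Step 1: By the law of cosines on triangle TQY: TY² = 15² + 15² − 2·15·15·cos(90°) = 450, so TY = 15·√2.
Step 2: By the inverse law of cosines on triangle QTY: cos(∠QTY) = (15² + (15·√2)² − 15²) / (2·15·15·√2) = 450/636.4 = 0.7071, so ∠QTY = 45°.

Therefore, the measure of angle ∠QTY = 45°.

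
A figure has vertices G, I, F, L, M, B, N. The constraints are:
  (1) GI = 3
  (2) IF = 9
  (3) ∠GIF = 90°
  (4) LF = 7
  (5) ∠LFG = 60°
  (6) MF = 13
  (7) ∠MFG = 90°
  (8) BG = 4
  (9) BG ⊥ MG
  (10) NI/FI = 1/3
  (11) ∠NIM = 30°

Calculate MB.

Step 1: By the law of cosines on triangle FIG: FG² = 9² + 3² − 2·9·3·cos(90°) = 90, so FG = 3·√10.
Step 2: By the law of cosines on triangle GFM: GM² = (3·√10)² + 13² − 2·3·√10·13·cos(90°) = 259, so GM ≈ 16.09.
Step 3: By the law of cosines on triangle MGB: MB² = 16.09² + 4² − 2·16.09·4·cos(90°) = 275, so MB = 5·√11.

Therefore, the length of MB = 5·√11.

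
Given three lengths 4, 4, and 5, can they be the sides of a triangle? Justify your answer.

Yes.
The triangle inequality requires that the sum of any two sides exceeds the third.
Here 4 + 4 = 8 > 5, so the condition is met.

Yes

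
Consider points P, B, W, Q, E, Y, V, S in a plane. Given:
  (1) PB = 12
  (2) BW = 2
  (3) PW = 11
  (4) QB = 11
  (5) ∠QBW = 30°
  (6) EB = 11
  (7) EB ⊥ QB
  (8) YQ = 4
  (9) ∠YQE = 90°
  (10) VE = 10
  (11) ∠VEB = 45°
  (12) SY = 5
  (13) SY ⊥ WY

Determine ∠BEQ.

Step 1: By the law of cosines on triangle EBQ: EQ² = 11² + 11² − 2·11·11·cos(90°) = 242, so EQ = 11·√2.
Step 2: By the inverse law of cosines on triangle BEQ: cos(∠BEQ) = (11² + (11·√2)² − 11²) / (2·11·11·√2) = 242/342.24 = 0.7071, so ∠BEQ = 45°.

Therefore, the measure of angle ∠BEQ = 45°.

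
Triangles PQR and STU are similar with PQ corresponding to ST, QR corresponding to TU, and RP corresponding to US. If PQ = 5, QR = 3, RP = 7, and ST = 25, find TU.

Since the triangles are similar, the ratio of corresponding sides is constant.
Scale factor k = ST / PQ = 25 / 5 = 5
TU = k * QR = 5 * 3 = 15

15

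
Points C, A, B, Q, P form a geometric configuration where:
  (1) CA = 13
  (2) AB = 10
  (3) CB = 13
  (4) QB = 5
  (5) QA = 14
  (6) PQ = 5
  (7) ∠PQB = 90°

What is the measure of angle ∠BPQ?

Step 1: By the law of cosines on triangle PQB: PB² = 5² + 5² − 2·5·5·cos(90°) = 50, so PB = 5·√2.
Step 2: By the inverse law of cosines on triangle BPQ: cos(∠BPQ) = ((5·√2)² + 5² − 5²) / (2·5·√2·5) = 50/70.71 = 0.7071, so ∠BPQ = 45°.

Therefore, the measure of angle ∠BPQ = 45°.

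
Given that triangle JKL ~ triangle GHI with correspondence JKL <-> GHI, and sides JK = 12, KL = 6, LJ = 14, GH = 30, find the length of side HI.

k = 30/12 = 5/2. HI = 5/2 * 6 = 15.

15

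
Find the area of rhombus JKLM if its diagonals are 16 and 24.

Area = (16 * 24) / 2 = 384 / 2 = 192

192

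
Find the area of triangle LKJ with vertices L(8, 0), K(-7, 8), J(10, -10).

Using the Shoelace formula for a triangle:
Area = (1/2)|x0(y1 - y2) + x1(y2 - y0) + x2(y0 - y1)|
Area = (1/2)|8(8 - -10) + -7(-10 - 0) + 10(0 - 8)|
Area = (1/2)|144 + 70 + -80|
Area = (1/2)|134|
Area = (1/2)(134)
Area = 67

67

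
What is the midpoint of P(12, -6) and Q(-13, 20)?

The midpoint is the point halfway along the segment.
Move half the horizontal distance: 12 + (-13 - 12)/2 = 12 + -25/2 = -1/2
Move half the vertical distance: -6 + (20 - -6)/2 = -6 + 26/2 = 7
Midpoint = (-1/2, 7)

(-1/2, 7)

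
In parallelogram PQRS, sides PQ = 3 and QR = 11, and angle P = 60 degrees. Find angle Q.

In a parallelogram, consecutive angles are supplementary (sum to 180°).
angle Q = 180 - angle P
angle Q = 180 - 60
angle Q = 120 degrees

120 degrees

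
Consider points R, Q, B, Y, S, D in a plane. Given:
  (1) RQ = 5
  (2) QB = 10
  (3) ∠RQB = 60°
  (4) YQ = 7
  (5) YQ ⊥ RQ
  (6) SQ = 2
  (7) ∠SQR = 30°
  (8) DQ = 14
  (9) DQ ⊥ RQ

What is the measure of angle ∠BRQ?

Step 1: By the law of cosines on triangle RQB: RB² = 5² + 10² − 2·5·10·cos(60°) = 75, so RB = 5·√3.
Step 2: By the inverse law of cosines on triangle BRQ: cos(∠BRQ) = ((5·√3)² + 5² − 10²) / (2·5·√3·5) = 0/86.6 = 0, so ∠BRQ = 90°.

Therefore, the measure of angle ∠BRQ = 90°.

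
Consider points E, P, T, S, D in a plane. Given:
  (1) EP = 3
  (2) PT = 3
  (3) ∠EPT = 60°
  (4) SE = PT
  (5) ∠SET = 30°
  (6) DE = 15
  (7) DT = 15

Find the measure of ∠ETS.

From the given relations: SE = PT = 3.
Step 1: By the law of cosines on triangle TPE: TE² = 3² + 3² − 2·3·3·cos(60°) = 9, so TE = 3.
Step 2: By the law of cosines on triangle TES: TS² = 3² + 3² − 2·3·3·cos(30°) = 2.41, so TS ≈ 1.55.
Step 3: By the inverse law of cosines on triangle ETS: cos(∠ETS) = (3² + 1.55² − 3²) / (2·3·1.55) = 2.41/9.32 = 0.2588, so ∠ETS = 75°.

Therefore, the measure of angle ∠ETS = 75°.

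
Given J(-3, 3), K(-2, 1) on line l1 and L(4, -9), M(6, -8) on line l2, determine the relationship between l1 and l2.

Slope of line 1: m1 = (1 - 3)/(-2 - -3) = -2/1 = -2
Slope of line 2: m2 = (-8 - -9)/(6 - 4) = 1/2 = 1/2
m1 * m2 = -1, so perpendicular.

Perpendicular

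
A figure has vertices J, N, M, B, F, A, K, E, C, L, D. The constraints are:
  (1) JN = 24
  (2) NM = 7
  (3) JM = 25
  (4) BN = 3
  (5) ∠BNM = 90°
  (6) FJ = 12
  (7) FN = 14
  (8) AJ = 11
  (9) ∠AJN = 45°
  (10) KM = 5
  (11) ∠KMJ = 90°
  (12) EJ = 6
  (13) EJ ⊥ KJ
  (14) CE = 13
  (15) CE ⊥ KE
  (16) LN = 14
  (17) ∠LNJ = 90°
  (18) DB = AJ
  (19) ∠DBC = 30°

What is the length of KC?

Step 1: By the law of cosines on triangle JMK: JK² = 25² + 5² − 2·25·5·cos(90°) = 650, so JK = 5·√26.
Step 2: By the law of cosines on triangle EJK: EK² = 6² + (5·√26)² − 2·6·5·√26·cos(90°) = 686, so EK = 7·√14.
Step 3: By the law of cosines on triangle KEC: KC² = (7·√14)² + 13² − 2·7·√14·13·cos(90°) = 855, so KC = 3·√95.

Therefore, the length of KC = 3·√95.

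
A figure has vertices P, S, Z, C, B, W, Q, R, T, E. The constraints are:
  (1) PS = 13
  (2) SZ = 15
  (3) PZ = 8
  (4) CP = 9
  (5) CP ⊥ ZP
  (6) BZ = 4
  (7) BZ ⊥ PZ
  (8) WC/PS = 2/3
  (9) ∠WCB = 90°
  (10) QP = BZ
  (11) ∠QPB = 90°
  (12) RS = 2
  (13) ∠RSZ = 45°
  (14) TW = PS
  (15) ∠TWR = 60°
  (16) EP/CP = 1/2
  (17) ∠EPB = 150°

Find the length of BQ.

From the given relations: QP = BZ = 4.
Step 1: By the law of cosines on triangle BZP: BP² = 4² + 8² − 2·4·8·cos(90°) = 80, so BP = 4·√5.
Step 2: By the law of cosines on triangle BPQ: BQ² = (4·√5)² + 4² − 2·4·√5·4·cos(90°) = 96, so BQ = 4·√6.

Therefore, the length of BQ = 4·√6.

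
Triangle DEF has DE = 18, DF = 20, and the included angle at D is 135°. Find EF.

Law of cosines: EF^2 = 18^2 + 20^2 - 2(18)(20)cos(135°) = 360*sqrt(2) + 724, so EF = 2*sqrt(90*sqrt(2) + 181).

2*sqrt(90*sqrt(2) + 181)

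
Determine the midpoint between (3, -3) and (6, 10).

The midpoint is the average of the coordinates:
x: (3 + 6)/2 = 9/2
y: (-3 + 10)/2 = 7/2
Midpoint = (9/2, 7/2)

(9/2, 7/2)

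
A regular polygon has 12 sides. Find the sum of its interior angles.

The sum of interior angles of an n-sided polygon is (n - 2) * 180.
For n = 12: (12 - 2) * 180 = 10 * 180 = 1800 degrees.

1800 degrees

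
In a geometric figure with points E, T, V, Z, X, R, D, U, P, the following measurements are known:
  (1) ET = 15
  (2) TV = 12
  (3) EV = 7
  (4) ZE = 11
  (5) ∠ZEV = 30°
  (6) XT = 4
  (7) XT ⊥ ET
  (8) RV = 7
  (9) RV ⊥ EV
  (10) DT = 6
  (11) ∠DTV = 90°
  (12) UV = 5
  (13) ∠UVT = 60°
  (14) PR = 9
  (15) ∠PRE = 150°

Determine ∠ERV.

Step 1: By the law of cosines on triangle RVE: RE² = 7² + 7² − 2·7·7·cos(90°) = 98, so RE = 7·√2.
Step 2: By the inverse law of cosines on triangle ERV: cos(∠ERV) = ((7·√2)² + 7² − 7²) / (2·7·√2·7) = 98/138.59 = 0.7071, so ∠ERV = 45°.

Therefore, the measure of angle ∠ERV = 45°.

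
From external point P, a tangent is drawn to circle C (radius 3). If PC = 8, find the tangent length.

Let T be the point of tangency. Then CT ⊥ PT (radius ⊥ tangent).
In right triangle CTP: CP² = CT² + PT²
8² = 3² + PT²
PT² = 55, PT = sqrt(55)

sqrt(55)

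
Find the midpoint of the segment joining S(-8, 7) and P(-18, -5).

The midpoint is the average of the coordinates:
x: (-8 + -18)/2 = -13
y: (7 + -5)/2 = 1
Midpoint = (-13, 1)

(-13, 1)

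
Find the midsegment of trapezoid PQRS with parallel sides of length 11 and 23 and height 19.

The midsegment of a trapezoid = (base1 + base2) / 2
midsegment = (11 + 23) / 2
midsegment = 34 / 2
midsegment = 17

17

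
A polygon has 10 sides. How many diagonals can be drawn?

Each of the 10 vertices connects to 7 non-adjacent vertices via diagonals.
Total connections = 10 × 7 = 70, but each diagonal is counted twice.
Number of diagonals = 70 / 2 = 35.

35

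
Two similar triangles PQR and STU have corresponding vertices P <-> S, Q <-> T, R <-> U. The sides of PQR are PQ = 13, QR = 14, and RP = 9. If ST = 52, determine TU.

Since the triangles are similar, the ratio of corresponding sides is constant.
Scale factor k = ST / PQ = 52 / 13 = 4
TU = k * QR = 4 * 14 = 56

56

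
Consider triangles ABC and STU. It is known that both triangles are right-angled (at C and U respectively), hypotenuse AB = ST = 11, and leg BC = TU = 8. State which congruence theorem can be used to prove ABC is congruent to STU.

The given information provides:
both triangles are right-angled (at C and U respectively), hypotenuse AB = ST = 11, and leg BC = TU = 8
This matches the HL congruence theorem.
The hypotenuse and one leg of two right triangles are equal (Hypotenuse-Leg).

HL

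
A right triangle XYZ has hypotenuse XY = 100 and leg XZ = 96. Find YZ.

YZ = sqrt(100^2 - 96^2) = sqrt(784) = 28

28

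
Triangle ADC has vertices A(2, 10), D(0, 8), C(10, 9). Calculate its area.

Using the Shoelace formula for a triangle:
Area = (1/2)|x0(y1 - y2) + x1(y2 - y0) + x2(y0 - y1)|
Area = (1/2)|2(8 - 9) + 0(9 - 10) + 10(10 - 8)|
Area = (1/2)|-2 + 0 + 20|
Area = (1/2)|18|
Area = (1/2)(18)
Area = 9

9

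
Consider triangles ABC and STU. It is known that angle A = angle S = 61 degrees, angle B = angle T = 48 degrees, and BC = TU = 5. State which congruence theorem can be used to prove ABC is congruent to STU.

Consider the given information: angle A = angle S = 61 degrees, angle B = angle T = 48 degrees, and BC = TU = 5
This is not SSS or SAS: SSS requires all three pairs of sides, but we don't have that. SAS requires two sides and the included angle between them.
The correct criterion is AAS. Two pairs of corresponding angles and a non-included side are equal (Angle-Angle-Side).

AAS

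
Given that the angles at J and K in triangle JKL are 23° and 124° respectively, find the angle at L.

Let angle L = x. Then 23 + 124 + x = 180.
x = 180 - 147 = 33 degrees.

33 degrees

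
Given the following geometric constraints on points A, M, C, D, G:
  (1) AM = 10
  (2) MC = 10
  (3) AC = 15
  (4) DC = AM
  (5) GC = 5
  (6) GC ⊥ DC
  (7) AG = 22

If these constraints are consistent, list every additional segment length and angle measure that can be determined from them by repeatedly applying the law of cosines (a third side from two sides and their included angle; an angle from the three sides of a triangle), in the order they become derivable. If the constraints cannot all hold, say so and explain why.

These constraints are not satisfiable: by the triangle inequality in triangle CAG, (3) AC = 15 and (5) GC = 5 force AG ≤ 15 + 5 = 20, but (7) says AG = 22. No planar figure meets all of them, so nothing further can be derived.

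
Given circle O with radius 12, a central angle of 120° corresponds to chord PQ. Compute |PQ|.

Chord = 2(12) sin(60°) = 12*sqrt(3)

12*sqrt(3)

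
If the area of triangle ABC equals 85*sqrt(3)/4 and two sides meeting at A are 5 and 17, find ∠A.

sin(C) = 2 * 85*sqrt(3)/4 / (5 * 17) = sqrt(3)/2, so C = arcsin(sqrt(3)/2) = 60°.
Since sin(180° - C) = sin(C), the obtuse angle 120° gives the same area, so C = 60° or C = 120°.

60° or 120°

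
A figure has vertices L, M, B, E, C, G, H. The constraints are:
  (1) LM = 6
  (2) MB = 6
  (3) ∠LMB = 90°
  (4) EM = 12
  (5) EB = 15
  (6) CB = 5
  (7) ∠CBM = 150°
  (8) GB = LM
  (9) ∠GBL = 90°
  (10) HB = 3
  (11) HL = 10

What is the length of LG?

From the given relations: GB = LM = 6.
Step 1: By the law of cosines on triangle LMB: LB² = 6² + 6² − 2·6·6·cos(90°) = 72, so LB = 6·√2.
Step 2: By the law of cosines on triangle LBG: LG² = (6·√2)² + 6² − 2·6·√2·6·cos(90°) = 108, so LG = 6·√3.

Therefore, the length of LG = 6·√3.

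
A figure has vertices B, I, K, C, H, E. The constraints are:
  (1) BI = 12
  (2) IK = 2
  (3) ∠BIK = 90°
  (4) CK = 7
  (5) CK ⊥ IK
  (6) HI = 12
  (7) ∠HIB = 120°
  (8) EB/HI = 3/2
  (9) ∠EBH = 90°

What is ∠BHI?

Step 1: By the law of cosines on triangle HIB: HB² = 12² + 12² − 2·12·12·cos(120°) = 432, so HB = 12·√3.
Step 2: By the inverse law of cosines on triangle BHI: cos(∠BHI) = ((12·√3)² + 12² − 12²) / (2·12·√3·12) = 432/498.83 = 0.866, so ∠BHI = 30°.

Therefore, the measure of angle ∠BHI = 30°.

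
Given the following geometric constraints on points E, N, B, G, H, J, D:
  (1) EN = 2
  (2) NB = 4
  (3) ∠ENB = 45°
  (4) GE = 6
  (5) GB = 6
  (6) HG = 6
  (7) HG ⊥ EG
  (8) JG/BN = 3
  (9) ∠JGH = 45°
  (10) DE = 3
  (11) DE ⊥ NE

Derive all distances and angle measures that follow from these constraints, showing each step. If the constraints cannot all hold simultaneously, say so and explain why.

The constraints are consistent.

From the given relations:
  JG = 3·BN = 3·4 = 12

Step 1: From EN = 2, NB = 4, and ∠ENB = 45°, by the law of cosines:
  EB² = EN² + NB² - 2·EN·NB·cos(45°) = 4 + 16 - 11.31 = 8.686
  EB ≈ 2.95

Step 2: From EG = 6, GH = 6, and ∠EGH = 90°, by the law of cosines:
  EH² = EG² + GH² - 2·EG·GH·cos(90°) = 36 + 36 - 0 = 72
  EH = 6·√2

Step 3: From NE = 2, ED = 3, and ∠NED = 90°, by the law of cosines:
  ND² = NE² + ED² - 2·NE·ED·cos(90°) = 4 + 9 - 0 = 13
  ND = √13

Step 4: From HG = 6, GJ = 12, and ∠HGJ = 45°, by the law of cosines:
  HJ² = HG² + GJ² - 2·HG·GJ·cos(45°) = 36 + 144 - 101.8 = 78.18
  HJ ≈ 8.84

Step 5: From EB = 2.95, EG = 6, BG = 6, by the inverse law of cosines:
  cos(∠BEG) = (EB² + EG² - BG²) / (2·EB·EG)
  ∠BEG = 75.78°

Step 6: From EB = 2.95, EN = 2, BN = 4, by the inverse law of cosines:
  cos(∠BEN) = (EB² + EN² - BN²) / (2·EB·EN)
  ∠BEN = 106.32°

Step 7: From EG = 6, EH = 6·√2, GH = 6, by the inverse law of cosines:
  cos(∠GEH) = (EG² + EH² - GH²) / (2·EG·EH)
  ∠GEH = 45°

Step 8: From ND = √13, NE = 2, DE = 3, by the inverse law of cosines:
  cos(∠DNE) = (ND² + NE² - DE²) / (2·ND·NE)
  ∠DNE = 56.31°

Step 9: From BE = 2.95, BG = 6, EG = 6, by the inverse law of cosines:
  cos(∠EBG) = (BE² + BG² - EG²) / (2·BE·BG)
  ∠EBG = 75.78°

Step 10: From BE = 2.95, BN = 4, EN = 2, by the inverse law of cosines:
  cos(∠EBN) = (BE² + BN² - EN²) / (2·BE·BN)
  ∠EBN = 28.68°

Step 11: From GB = 6, GE = 6, BE = 2.95, by the inverse law of cosines:
  cos(∠BGE) = (GB² + GE² - BE²) / (2·GB·GE)
  ∠BGE = 28.44°

Step 12: From HE = 6·√2, HG = 6, EG = 6, by the inverse law of cosines:
  cos(∠EHG) = (HE² + HG² - EG²) / (2·HE·HG)
  ∠EHG = 45°

Step 13: From HG = 6, HJ = 8.84, GJ = 12, by the inverse law of cosines:
  cos(∠GHJ) = (HG² + HJ² - GJ²) / (2·HG·HJ)
  ∠GHJ = 106.32°

Step 14: From JG = 12, JH = 8.84, GH = 6, by the inverse law of cosines:
  cos(∠GJH) = (JG² + JH² - GH²) / (2·JG·JH)
  ∠GJH = 28.68°

Step 15: From DE = 3, DN = √13, EN = 2, by the inverse law of cosines:
  cos(∠EDN) = (DE² + DN² - EN²) / (2·DE·DN)
  ∠EDN = 33.69°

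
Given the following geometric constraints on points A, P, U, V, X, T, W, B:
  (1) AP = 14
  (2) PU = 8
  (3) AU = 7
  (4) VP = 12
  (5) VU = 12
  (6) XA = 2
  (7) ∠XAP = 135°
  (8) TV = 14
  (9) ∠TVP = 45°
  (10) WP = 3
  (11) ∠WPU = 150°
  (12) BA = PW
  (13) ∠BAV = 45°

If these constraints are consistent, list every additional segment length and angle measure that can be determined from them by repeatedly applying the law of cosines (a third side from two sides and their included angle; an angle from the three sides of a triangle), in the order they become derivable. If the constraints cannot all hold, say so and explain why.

The constraints are consistent. Derivable facts, in order:
After 1 step:
- PT ≈ 10.12
- PX ≈ 15.48
- UW ≈ 10.7
- ∠APU = 19.62°
- ∠AUP = 137.82°
- ∠PAU = 22.56°
- ∠PUV = 70.53°
- ∠PVU = 38.94°
- ∠UPV = 70.53°
After 2 steps:
- ∠APX = 5.24°
- ∠AXP = 39.76°
- ∠PTV = 56.98°
- ∠PUW = 8.06°
- ∠PWU = 21.94°
- ∠TPV = 78.02°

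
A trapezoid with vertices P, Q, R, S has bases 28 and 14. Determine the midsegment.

midsegment = (28 + 14) / 2 = 42 / 2 = 21

21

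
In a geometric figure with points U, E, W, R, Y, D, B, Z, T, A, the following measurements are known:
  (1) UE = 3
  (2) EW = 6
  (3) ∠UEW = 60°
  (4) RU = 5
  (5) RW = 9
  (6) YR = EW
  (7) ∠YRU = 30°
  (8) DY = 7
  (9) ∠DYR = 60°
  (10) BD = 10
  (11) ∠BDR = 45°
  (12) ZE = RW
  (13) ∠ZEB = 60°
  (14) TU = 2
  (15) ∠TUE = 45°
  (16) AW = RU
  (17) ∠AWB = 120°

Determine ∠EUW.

Step 1: By the law of cosines on triangle UEW: UW² = 3² + 6² − 2·3·6·cos(60°) = 27, so UW = 3·√3.
Step 2: By the inverse law of cosines on triangle EUW: cos(∠EUW) = (3² + (3·√3)² − 6²) / (2·3·3·√3) = 0/31.18 = 0, so ∠EUW = 90°.

Therefore, the measure of angle ∠EUW = 90°.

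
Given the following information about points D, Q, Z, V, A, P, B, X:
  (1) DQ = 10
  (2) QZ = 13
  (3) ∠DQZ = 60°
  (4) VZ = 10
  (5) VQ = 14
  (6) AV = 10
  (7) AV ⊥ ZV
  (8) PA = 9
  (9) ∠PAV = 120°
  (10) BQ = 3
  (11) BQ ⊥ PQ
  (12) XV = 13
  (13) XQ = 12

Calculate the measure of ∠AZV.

Step 1: By the law of cosines on triangle ZVA: ZA² = 10² + 10² − 2·10·10·cos(90°) = 200, so ZA = 10·√2.
Step 2: By the inverse law of cosines on triangle AZV: cos(∠AZV) = ((10·√2)² + 10² − 10²) / (2·10·√2·10) = 200/282.84 = 0.7071, so ∠AZV = 45°.

Therefore, the measure of angle ∠AZV = 45°.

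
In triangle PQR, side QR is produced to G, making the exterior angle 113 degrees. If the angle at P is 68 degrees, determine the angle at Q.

The exterior angle theorem states that an exterior angle equals the sum of the two non-adjacent interior angles.
So 113 = 68 + angle Q, which gives angle Q = 113 - 68 = 45 degrees.

45 degrees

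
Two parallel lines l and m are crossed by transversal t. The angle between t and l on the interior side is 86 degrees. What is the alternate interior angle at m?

Alternate interior angles are equal: 86 degrees.

86 degrees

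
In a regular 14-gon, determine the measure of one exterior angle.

Each exterior angle of a regular n-gon is 360 / n.
For n = 14: 360 / 14 = 180/7 degrees.

180/7 degrees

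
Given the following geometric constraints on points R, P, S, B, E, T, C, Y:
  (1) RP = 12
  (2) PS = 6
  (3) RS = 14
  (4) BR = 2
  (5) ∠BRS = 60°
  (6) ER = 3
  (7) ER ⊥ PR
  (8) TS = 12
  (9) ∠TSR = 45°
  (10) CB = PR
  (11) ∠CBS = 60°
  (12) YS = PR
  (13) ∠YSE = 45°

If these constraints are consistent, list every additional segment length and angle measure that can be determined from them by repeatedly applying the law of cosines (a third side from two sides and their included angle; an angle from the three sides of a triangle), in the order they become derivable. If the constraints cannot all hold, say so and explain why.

The constraints are consistent. Derivable facts, in order:
After 1 step:
- PE = 3·√17
- RT ≈ 10.12
- SB = 2·√43
- ∠PRS = 25.21°
- ∠PSR = 58.41°
- ∠RPS = 96.38°
After 2 steps:
- SC ≈ 12.59
- ∠BSR = 7.59°
- ∠EPR = 14.04°
- ∠PER = 75.96°
- ∠RBS = 112.41°
- ∠RTS = 78.02°
- ∠SRT = 56.98°
After 3 steps:
- ∠BCS = 64.4°
- ∠BSC = 55.6°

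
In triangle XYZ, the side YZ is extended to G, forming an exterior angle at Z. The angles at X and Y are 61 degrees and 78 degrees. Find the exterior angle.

By the exterior angle theorem, an exterior angle of a triangle equals the sum of the two remote interior angles.
Exterior angle = angle X + angle Y
Exterior angle = 61 + 78 = 139 degrees

139 degrees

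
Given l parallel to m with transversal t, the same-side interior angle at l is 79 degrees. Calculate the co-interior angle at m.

Co-interior (same-side interior) angles are between the parallel lines on the same side of the transversal.
Unlike corresponding or alternate interior angles, they are supplementary rather than equal.
So the angle = 180 - 79 = 101 degrees.

101 degrees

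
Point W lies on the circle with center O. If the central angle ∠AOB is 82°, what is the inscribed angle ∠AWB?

By the inscribed angle theorem, the inscribed angle is half the central angle.
Inscribed angle = 82° / 2 = 41°

41°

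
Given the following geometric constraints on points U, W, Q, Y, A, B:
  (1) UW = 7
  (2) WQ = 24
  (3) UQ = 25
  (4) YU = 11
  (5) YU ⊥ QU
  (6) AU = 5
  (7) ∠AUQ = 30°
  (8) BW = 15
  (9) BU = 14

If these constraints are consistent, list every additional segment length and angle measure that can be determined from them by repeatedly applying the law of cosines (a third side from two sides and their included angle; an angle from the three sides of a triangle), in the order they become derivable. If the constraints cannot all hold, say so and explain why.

The constraints are consistent. Derivable facts, in order:
After 1 step:
- QA ≈ 20.82
- QY ≈ 27.31
- ∠BUW = 84.14°
- ∠BWU = 68.2°
- ∠QUW = 73.74°
- ∠QWU = 90°
- ∠UBW = 27.66°
- ∠UQW = 16.26°
After 2 steps:
- ∠AQU = 6.9°
- ∠QAU = 143.1°
- ∠QYU = 66.25°
- ∠UQY = 23.75°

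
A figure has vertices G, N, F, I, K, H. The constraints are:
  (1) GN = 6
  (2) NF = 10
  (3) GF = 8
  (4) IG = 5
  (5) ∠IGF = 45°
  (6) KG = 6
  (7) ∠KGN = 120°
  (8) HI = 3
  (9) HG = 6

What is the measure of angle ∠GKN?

Step 1: By the law of cosines on triangle KGN: KN² = 6² + 6² − 2·6·6·cos(120°) = 108, so KN = 6·√3.
Step 2: By the inverse law of cosines on triangle GKN: cos(∠GKN) = (6² + (6·√3)² − 6²) / (2·6·6·√3) = 108/124.71 = 0.866, so ∠GKN = 30°.

Therefore, the measure of angle ∠GKN = 30°.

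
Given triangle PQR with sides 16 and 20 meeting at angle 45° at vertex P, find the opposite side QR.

Law of cosines: QR^2 = 16^2 + 20^2 - 2(16)(20)cos(45°) = 656 - 320*sqrt(2), so QR = 4*sqrt(41 - 20*sqrt(2)).

4*sqrt(41 - 20*sqrt(2))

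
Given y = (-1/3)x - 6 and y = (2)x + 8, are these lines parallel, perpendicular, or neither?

Slope of line 1: m1 = -1/3
Slope of line 2: m2 = 2
m1 != m2 and m1*m2 = -2/3 != -1. Neither.

Neither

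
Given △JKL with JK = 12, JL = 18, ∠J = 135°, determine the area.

When two sides and the included angle are known, the area formula is (1/2)ab sin(C).
The height from one side to the opposite vertex is 18 sin(135°) = 9*sqrt(2).
Area = (1/2) * 12 * 9*sqrt(2) = 54*sqrt(2).

54*sqrt(2)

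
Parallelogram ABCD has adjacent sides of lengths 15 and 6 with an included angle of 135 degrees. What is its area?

Area = a * b * sin(theta)
Area = 15 * 6 * sin(135 degrees)
Area = 90 * sqrt(2)/2
Area = 45*sqrt(2)

45*sqrt(2)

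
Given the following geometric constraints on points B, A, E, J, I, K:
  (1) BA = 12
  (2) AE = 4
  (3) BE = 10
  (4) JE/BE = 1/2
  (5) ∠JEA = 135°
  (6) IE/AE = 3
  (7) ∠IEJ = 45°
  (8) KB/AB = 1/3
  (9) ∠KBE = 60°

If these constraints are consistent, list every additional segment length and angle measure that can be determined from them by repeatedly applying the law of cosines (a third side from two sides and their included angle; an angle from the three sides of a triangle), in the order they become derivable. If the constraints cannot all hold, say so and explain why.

The constraints are consistent. Derivable facts, in order:
After 1 step:
- AJ ≈ 8.32
- EK = 2·√19
- JI ≈ 9.17
- ∠ABE = 18.19°
- ∠AEB = 110.49°
- ∠BAE = 51.32°
After 2 steps:
- ∠AJE = 19.86°
- ∠BEK = 23.41°
- ∠BKE = 96.59°
- ∠EAJ = 25.14°
- ∠EIJ = 22.67°
- ∠EJI = 112.33°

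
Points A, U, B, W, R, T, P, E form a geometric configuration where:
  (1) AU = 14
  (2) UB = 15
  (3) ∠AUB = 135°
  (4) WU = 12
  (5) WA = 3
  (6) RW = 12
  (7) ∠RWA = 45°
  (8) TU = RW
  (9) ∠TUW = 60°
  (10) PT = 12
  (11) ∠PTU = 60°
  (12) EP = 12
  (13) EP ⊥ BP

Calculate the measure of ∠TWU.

From the given relations: TU = RW = 12.
Step 1: By the law of cosines on triangle WUT: WT² = 12² + 12² − 2·12·12·cos(60°) = 144, so WT = 12.
Step 2: By the inverse law of cosines on triangle TWU: cos(∠TWU) = (12² + 12² − 12²) / (2·12·12) = 144/288 = 0.5, so ∠TWU = 60°.

Therefore, the measure of angle ∠TWU = 60°.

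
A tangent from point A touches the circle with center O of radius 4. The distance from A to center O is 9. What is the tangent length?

tangent = √(d² - r²) = √(9² - 4²) = √(81 - 16) = √65 = sqrt(65)

sqrt(65)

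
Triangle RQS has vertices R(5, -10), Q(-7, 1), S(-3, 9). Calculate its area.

The Shoelace formula computes the area from vertex coordinates by summing cross products.
For vertices (5,-10), (-7,1), (-3,9):
Signed sum = 5*1 - -7*-10 + -7*9 - -3*1 + -3*-10 - 5*9
= -65 + -60 + -15 = -140
Area = (1/2)|-140| = 70.

70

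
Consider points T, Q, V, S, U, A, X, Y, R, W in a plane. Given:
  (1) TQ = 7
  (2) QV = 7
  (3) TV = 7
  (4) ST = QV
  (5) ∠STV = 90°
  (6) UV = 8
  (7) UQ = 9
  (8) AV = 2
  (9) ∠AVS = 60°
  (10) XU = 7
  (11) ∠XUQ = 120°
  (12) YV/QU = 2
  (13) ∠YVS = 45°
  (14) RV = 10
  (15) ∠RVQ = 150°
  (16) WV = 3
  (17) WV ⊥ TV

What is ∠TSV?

From the given relations: ST = QV = 7.
Step 1: By the law of cosines on triangle STV: SV² = 7² + 7² − 2·7·7·cos(90°) = 98, so SV = 7·√2.
Step 2: By the inverse law of cosines on triangle TSV: cos(∠TSV) = (7² + (7·√2)² − 7²) / (2·7·7·√2) = 98/138.59 = 0.7071, so ∠TSV = 45°.

Therefore, the measure of angle ∠TSV = 45°.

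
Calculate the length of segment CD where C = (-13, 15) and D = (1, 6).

d = sqrt((1 - -13)^2 + (6 - 15)^2)
d = sqrt(14^2 + -9^2)
d = sqrt(196 + 81)
d = sqrt(277)

sqrt(277)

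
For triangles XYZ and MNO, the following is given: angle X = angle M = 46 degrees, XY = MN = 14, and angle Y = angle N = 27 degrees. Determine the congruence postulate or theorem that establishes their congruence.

The given information provides:
angle X = angle M = 46 degrees, XY = MN = 14, and angle Y = angle N = 27 degrees
This matches the ASA congruence theorem.
Two pairs of corresponding angles and the included side are equal (Angle-Side-Angle).

ASA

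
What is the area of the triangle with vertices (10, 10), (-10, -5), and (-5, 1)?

The Shoelace formula computes the area from vertex coordinates by summing cross products.
For vertices (10,10), (-10,-5), (-5,1):
Signed sum = 10*-5 - -10*10 + -10*1 - -5*-5 + -5*10 - 10*1
= 50 + -35 + -60 = -45
Area = (1/2)|-45| = 45/2.

45/2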